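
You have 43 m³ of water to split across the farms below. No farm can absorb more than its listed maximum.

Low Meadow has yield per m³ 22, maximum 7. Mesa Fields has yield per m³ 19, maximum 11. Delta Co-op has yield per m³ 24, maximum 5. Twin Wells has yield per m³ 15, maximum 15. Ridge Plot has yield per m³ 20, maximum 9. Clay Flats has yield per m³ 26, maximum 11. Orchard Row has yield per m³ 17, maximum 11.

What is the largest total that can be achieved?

949

Rank by yield per m³: Clay Flats 26 > Delta Co-op 24 > Low Meadow 22 > Ridge Plot 20 > Mesa Fields 19 > Orchard Row 17 > Twin Wells 15.
Give Clay Flats 11 to hit its cap of 11 ; 32 left.
Delta Co-op takes 5 to reach its cap of 5 ; 27 left.
Low Meadow takes 7 to reach its cap of 7 ; 20 left.
Ridge Plot: +9 to 9 (cap) ; 11 left.
Give Mesa Fields 11 to hit its cap of 11 ; 0 left.
Total = 22×7 + 19×11 + 24×5 + 20×9 + 26×11 = 949.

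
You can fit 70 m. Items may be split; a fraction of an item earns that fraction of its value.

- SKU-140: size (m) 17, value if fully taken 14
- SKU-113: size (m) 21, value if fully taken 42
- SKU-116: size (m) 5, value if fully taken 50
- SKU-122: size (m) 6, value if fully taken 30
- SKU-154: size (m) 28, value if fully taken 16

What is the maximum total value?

148

Rank by value-to-size ratio: SKU-116 50/5≈10, SKU-122 30/6≈5, SKU-113 42/21≈2, SKU-140 14/17≈0.824, SKU-154 16/28≈0.571.
SKU-116: take in full, 5 m for value 50 ; 65 left.
All 6 m of SKU-122 fit (value 30) ; 59 remain.
Take all of SKU-113 (21 m, value 42) ; 38 m left.
All 17 m of SKU-140 fit (value 14) ; 21 remain.
Fill the last 21 m with part of SKU-154: 21/28 of it earns 12.
Total value = 148.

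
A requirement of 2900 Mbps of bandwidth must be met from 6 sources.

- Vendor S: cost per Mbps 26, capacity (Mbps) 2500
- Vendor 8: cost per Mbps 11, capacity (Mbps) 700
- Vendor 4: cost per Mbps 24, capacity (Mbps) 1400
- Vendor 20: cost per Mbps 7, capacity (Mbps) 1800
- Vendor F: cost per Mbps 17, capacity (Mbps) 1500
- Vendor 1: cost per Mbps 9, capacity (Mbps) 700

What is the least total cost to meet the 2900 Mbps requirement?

Use sources in increasing cost order.
Take 1800 from Vendor 20 at 7 ; need 1100 more.
Vendor 1 at 9: take all 700 Mbps ; 400 still needed.
Vendor 8 at 11: take 400 of its 700 ; requirement met.
Vendor F, Vendor 4, Vendor S: unused.
Cost = 1800×7 + 700×9 + 400×11 = 23300.

23300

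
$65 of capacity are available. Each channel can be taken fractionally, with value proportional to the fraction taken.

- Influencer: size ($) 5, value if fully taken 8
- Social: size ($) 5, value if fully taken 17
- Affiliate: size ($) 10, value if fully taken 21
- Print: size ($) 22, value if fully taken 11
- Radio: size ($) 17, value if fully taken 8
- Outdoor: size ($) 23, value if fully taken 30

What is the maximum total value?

Sort by value density: Social 17/5≈3.4, Affiliate 21/10≈2.1, Influencer 8/5≈1.6, Outdoor 30/23≈1.3, Print 11/22≈0.5, Radio 8/17≈0.471.
Social: take in full, 5 $ for value 17 — 60 left.
Affiliate: take in full, 10 $ for value 21 — 50 left.
Take all of Influencer (5 $, value 8) — 45 $ left.
Take all of Outdoor (23 $, value 30) — 22 $ left.
Print: take in full, 22 $ for value 11 — 0 left.
Total value = 87.

87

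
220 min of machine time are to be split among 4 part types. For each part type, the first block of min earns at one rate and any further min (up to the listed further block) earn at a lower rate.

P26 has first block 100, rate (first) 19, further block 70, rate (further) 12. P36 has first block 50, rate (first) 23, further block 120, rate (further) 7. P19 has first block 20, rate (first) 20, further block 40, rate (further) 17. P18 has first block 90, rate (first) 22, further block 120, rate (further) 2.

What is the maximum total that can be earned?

Order all 8 blocks by rate: P36/tier1 23 > P18/tier1 22 > P19/tier1 20 > P26/tier1 19 > P19/tier2 17 > P26/tier2 12 > P36/tier2 7 > P18/tier2 2.
P36/tier1 (23): +50 — 170 left.
Fill P18 tier1 block (90 at 22) — 80 left.
P19/tier1 (20): +20 — 60 left.
P26 tier1 at 19: only 60 left, fill 60.
Total = 23×50 + 22×90 + 20×20 + 19×60 = 4670.

4670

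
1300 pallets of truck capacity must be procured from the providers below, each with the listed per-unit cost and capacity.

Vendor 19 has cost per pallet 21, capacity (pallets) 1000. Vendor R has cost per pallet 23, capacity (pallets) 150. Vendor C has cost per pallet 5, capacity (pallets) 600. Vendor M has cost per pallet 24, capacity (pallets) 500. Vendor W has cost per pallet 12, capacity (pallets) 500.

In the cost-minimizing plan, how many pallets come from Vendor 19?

Use providers in increasing cost order.
Vendor C at 5: take all 600 pallets → 700 still needed.
Vendor W at 12: take all 500 pallets → 200 still needed.
Vendor 19 at 21: take 200 of its 1000 → requirement met.
Vendor R, Vendor M: unused.

200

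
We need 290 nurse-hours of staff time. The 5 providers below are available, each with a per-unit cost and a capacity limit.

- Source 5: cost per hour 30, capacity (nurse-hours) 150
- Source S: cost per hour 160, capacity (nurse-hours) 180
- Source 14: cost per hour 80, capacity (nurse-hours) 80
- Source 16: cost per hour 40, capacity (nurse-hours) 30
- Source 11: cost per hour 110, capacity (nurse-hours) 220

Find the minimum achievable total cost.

Cheapest first:
Take 150 from Source 5 at 30 ; need 140 more.
Take 30 from Source 16 at 40 ; need 110 more.
Source 14 at 80: take all 80 nurse-hours ; 30 still needed.
Take 30 from Source 11 at 110 to finish.
Source S: unused.
Cost = 150×30 + 30×40 + 80×80 + 30×110 = 15400.

15400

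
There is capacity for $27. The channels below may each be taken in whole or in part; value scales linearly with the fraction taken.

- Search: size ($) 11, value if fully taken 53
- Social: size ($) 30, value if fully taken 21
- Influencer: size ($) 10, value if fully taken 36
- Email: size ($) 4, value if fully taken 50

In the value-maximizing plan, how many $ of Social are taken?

2

Best value per unit of size first: Email 50/4≈12.5, Search 53/11≈4.82, Influencer 36/10≈3.6, Social 21/30≈0.7.
All 4 $ of Email fit (value 50) ; 23 remain.
Take all of Search (11 $, value 53) ; 12 $ left.
Influencer: take in full, 10 $ for value 36 ; 2 left.
Only 2 $ remain; take 2/30 of Social for value 21×2/30 = 1.4.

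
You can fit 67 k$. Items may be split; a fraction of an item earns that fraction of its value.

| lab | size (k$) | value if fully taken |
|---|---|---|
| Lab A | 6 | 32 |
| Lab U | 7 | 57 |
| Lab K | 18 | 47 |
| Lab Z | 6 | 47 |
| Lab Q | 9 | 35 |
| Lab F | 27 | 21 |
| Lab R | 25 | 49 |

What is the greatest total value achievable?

Sort by value density: Lab U 57/7≈8.14, Lab Z 47/6≈7.83, Lab A 32/6≈5.33, Lab Q 35/9≈3.89, Lab K 47/18≈2.61, Lab R 49/25≈1.96, Lab F 21/27≈0.778.
Take all of Lab U (7 k$, value 57) ; 60 k$ left.
Take all of Lab Z (6 k$, value 47) ; 54 k$ left.
Take all of Lab A (6 k$, value 32) ; 48 k$ left.
All 9 k$ of Lab Q fit (value 35) ; 39 remain.
Lab K: take in full, 18 k$ for value 47 ; 21 left.
21 k$ left: a 21/25 share of Lab R gives 49×21/25 = 41.16.
Total value = 259.16.

259.16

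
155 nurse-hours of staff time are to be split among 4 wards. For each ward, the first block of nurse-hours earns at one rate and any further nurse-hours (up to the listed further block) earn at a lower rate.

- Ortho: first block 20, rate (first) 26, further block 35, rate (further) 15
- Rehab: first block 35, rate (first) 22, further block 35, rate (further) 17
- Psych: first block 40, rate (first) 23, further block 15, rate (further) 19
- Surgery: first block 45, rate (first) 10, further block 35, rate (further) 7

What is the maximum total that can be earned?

3240

Treat each block as its own option and order by rate: Ortho/first 26 > Psych/first 23 > Rehab/first 22 > Psych/second 19 > Rehab/second 17 > Ortho/second 15 > Surgery/first 10 > Surgery/second 7.
Fill Ortho first block (20 at 26) → 135 left.
Psych/first (23): +40 → 95 left.
Rehab first at 22: fill all 35 → 60 left.
Fill Psych second block (15 at 19) → 45 left.
Fill Rehab second block (35 at 17) → 10 left.
10 remain; put them into Ortho second at 15.
Total = 26×20 + 23×40 + 22×35 + 19×15 + 17×35 + 15×10 = 3240.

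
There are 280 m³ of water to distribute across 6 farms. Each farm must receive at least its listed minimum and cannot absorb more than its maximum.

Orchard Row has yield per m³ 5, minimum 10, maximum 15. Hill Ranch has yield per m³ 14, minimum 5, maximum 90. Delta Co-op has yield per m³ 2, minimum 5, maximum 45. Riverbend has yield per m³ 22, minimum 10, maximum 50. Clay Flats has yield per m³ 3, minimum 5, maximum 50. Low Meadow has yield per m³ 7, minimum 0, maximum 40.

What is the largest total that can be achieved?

2935

Meeting every minimum uses 10+5+5+10+5+0 = 35 m³, leaving 245.
Highest yield per m³ first: Riverbend 22 > Hill Ranch 14 > Low Meadow 7 > Orchard Row 5 > Clay Flats 3 > Delta Co-op 2.
Riverbend takes 40 more to reach its cap of 50 — 205 left.
Hill Ranch takes 85 more to reach its cap of 90 — 120 left.
Give Low Meadow 40 more to hit its cap of 40 — 80 left.
Give Orchard Row 5 more to hit its cap of 15 — 75 left.
Give Clay Flats 45 more to hit its cap of 50 — 30 left.
Delta Co-op: +30 (room for 40) → 35. Pool exhausted.
Total = 5×15 + 14×90 + 2×35 + 22×50 + 3×50 + 7×40 = 2935.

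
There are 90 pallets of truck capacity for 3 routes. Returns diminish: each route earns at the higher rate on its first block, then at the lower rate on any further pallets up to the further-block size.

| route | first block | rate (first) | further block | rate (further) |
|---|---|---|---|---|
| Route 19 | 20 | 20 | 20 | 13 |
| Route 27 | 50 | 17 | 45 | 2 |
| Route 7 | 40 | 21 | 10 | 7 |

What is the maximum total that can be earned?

1750

Treat each block as its own option and order by rate: Route 7/tier1 21 > Route 19/tier1 20 > Route 27/tier1 17 > Route 19/tier2 13 > Route 7/tier2 7 > Route 27/tier2 2.
Route 7/tier1 (21): +40 → 50 left.
Fill Route 19 tier1 block (20 at 20) → 30 left.
Route 27/tier1: +30 of 50 at 17; pool empty.
Total = 21×40 + 20×20 + 17×30 = 1750.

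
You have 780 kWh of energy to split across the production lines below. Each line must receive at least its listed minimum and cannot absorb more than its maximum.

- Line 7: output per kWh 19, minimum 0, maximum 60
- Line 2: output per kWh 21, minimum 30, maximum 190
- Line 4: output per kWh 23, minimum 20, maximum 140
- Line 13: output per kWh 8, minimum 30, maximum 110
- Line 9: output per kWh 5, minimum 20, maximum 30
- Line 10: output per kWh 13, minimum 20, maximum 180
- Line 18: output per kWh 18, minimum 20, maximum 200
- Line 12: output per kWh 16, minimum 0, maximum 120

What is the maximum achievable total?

14470

Meeting every minimum uses 0+30+20+30+20+20+20+0 = 140 kWh, leaving 640.
Order the production lines by output per kWh: Line 4 23 > Line 2 21 > Line 7 19 > Line 18 18 > Line 12 16 > Line 10 13 > Line 13 8 > Line 9 5.
Line 4 takes 120 more to reach its cap of 140 — 520 left.
Line 2 takes 160 more to reach its cap of 190 — 360 left.
Give Line 7 60 more to hit its cap of 60 — 300 left.
Line 18: +180 to 200 (cap) — 120 left.
Line 12: +120 to 120 (cap) — 0 left.
Total = 19×60 + 21×190 + 23×140 + 8×30 + 5×20 + 13×20 + 18×200 + 16×120 = 14470.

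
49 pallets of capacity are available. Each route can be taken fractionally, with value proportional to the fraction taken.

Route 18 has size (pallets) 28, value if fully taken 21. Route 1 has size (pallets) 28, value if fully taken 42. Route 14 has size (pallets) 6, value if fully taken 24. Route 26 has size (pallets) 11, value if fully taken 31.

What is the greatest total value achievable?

Best value per unit of size first: Route 14 24/6≈4, Route 26 31/11≈2.82, Route 1 42/28≈1.5, Route 18 21/28≈0.75.
All 6 pallets of Route 14 fit (value 24) ; 43 remain.
All 11 pallets of Route 26 fit (value 31) ; 32 remain.
All 28 pallets of Route 1 fit (value 42) ; 4 remain.
Fill the last 4 pallets with part of Route 18: 4/28 of it earns 3.
Total value = 100.

100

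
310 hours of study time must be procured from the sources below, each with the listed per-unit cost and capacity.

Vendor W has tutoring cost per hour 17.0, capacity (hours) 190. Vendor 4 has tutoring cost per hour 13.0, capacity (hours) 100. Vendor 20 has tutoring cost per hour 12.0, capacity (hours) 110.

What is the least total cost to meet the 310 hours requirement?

Use sources in increasing cost order.
Vendor 20 (12.0): use full 110 ; 200 hours to go.
Vendor 4 (13.0): use full 100 ; 100 hours to go.
Take 100 from Vendor W at 17.0 to finish.
Cost = 110×12.0 + 100×13.0 + 100×17.0 = 4320.

4320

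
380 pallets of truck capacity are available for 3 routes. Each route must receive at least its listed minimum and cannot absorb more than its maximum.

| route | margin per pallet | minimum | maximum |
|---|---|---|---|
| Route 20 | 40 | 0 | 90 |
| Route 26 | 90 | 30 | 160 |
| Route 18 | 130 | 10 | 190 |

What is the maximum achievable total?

Meeting every minimum uses 0+30+10 = 40 pallets, leaving 340.
Highest margin per pallet first: Route 18 130 > Route 26 90 > Route 20 40.
Route 18: +180 to 190 (cap) ; 160 left.
Give Route 26 130 more to hit its cap of 160 ; 30 left.
Only 30 left; Route 20 takes them to reach 30.
Total = 40×30 + 90×160 + 130×190 = 40300.

40300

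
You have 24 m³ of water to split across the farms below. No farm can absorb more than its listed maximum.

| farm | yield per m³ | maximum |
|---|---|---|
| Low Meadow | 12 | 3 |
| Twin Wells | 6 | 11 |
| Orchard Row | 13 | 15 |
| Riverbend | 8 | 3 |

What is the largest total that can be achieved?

273

Highest yield per m³ first: Orchard Row 13 > Low Meadow 12 > Riverbend 8 > Twin Wells 6.
Orchard Row takes 15 to reach its cap of 15 ; 9 left.
Give Low Meadow 3 to hit its cap of 3 ; 6 left.
Give Riverbend 3 to hit its cap of 3 ; 3 left.
Twin Wells has room for 11 but only 3 remain, so it gets 3.
Total = 12×3 + 6×3 + 13×15 + 8×3 = 273.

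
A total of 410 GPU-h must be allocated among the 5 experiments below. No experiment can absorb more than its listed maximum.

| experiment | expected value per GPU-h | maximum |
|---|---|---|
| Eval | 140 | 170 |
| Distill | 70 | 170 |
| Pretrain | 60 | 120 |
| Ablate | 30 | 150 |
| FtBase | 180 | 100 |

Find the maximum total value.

51600

Highest expected value per GPU-h first: FtBase 180 > Eval 140 > Distill 70 > Pretrain 60 > Ablate 30.
FtBase: +100 to 100 (cap) ; 310 left.
Eval takes 170 to reach its cap of 170 ; 140 left.
Distill: +140 (room for 170) → 140. Pool exhausted.
Total = 140×170 + 70×140 + 180×100 = 51600.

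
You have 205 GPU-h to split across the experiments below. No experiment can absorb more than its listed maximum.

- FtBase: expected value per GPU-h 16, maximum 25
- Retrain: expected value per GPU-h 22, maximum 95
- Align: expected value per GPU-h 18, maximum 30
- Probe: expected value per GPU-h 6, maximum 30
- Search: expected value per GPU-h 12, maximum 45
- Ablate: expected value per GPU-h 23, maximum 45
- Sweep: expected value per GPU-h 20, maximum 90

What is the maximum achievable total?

4425

Rank by expected value per GPU-h: Ablate 23 > Retrain 22 > Sweep 20 > Align 18 > FtBase 16 > Search 12 > Probe 6.
Ablate: +45 to 45 (cap) → 160 left.
Retrain takes 95 to reach its cap of 95 → 65 left.
Sweep has room for 90 but only 65 remain, so it gets 65.
Total = 22×95 + 23×45 + 20×65 = 4425.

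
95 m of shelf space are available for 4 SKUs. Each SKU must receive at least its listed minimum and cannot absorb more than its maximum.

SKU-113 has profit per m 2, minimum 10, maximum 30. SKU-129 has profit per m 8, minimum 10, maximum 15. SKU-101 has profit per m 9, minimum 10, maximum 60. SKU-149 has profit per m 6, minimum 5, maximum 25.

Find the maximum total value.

740

Meeting every minimum uses 10+10+10+5 = 35 m, leaving 60.
Order the SKUs by profit per m: SKU-101 9 > SKU-129 8 > SKU-149 6 > SKU-113 2.
SKU-101: +50 to 60 (cap) — 10 left.
SKU-129: +5 to 15 (cap) — 5 left.
SKU-149: +5 (room for 20) → 10. Pool exhausted.
Total = 2×10 + 8×15 + 9×60 + 6×10 = 740.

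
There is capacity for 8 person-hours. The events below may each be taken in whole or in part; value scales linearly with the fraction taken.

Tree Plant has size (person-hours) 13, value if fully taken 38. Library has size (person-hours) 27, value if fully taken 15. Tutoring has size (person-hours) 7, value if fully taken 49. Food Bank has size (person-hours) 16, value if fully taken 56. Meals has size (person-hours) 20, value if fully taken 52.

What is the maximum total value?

Rank by value-to-size ratio: Tutoring 49/7≈7, Food Bank 56/16≈3.5, Tree Plant 38/13≈2.92, Meals 52/20≈2.6, Library 15/27≈0.556.
Tutoring: take in full, 7 person-hours for value 49 — 1 left.
1 person-hours left: a 1/16 share of Food Bank gives 56×1/16 = 3.5.
Total value = 52.5.

52.5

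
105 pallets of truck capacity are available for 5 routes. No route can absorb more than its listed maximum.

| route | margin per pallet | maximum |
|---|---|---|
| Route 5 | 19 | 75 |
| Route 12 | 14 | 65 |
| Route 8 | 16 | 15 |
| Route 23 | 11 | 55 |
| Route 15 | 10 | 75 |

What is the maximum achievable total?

Rank by margin per pallet: Route 5 19 > Route 8 16 > Route 12 14 > Route 23 11 > Route 15 10.
Give Route 5 75 to hit its cap of 75 → 30 left.
Give Route 8 15 to hit its cap of 15 → 15 left.
Route 12: +15 (room for 65) → 15. Pool exhausted.
Total = 19×75 + 14×15 + 16×15 = 1875.

1875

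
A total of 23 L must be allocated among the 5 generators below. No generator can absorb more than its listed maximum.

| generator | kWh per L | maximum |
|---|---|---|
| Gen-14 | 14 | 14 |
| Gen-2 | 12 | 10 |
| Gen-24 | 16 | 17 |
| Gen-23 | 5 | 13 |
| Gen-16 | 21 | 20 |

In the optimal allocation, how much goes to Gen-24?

Order the generators by kWh per L: Gen-16 21 > Gen-24 16 > Gen-14 14 > Gen-2 12 > Gen-23 5.
Give Gen-16 20 to hit its cap of 20 — 3 left.
Only 3 left; Gen-24 takes them to reach 3.

3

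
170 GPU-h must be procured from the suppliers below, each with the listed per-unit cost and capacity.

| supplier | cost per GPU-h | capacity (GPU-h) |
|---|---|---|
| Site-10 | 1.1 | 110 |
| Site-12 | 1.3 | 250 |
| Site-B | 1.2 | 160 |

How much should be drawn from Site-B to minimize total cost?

Use suppliers in increasing cost order.
Site-10 (1.1): use full 110 ; 60 GPU-h to go.
Site-B (1.2): take the remaining 60 ; done.
Site-12: unused.

60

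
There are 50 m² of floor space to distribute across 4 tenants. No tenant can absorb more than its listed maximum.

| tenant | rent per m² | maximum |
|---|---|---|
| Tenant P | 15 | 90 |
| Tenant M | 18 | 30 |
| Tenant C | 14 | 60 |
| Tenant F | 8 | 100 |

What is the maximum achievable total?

840

Rank by rent per m²: Tenant M 18 > Tenant P 15 > Tenant C 14 > Tenant F 8.
Tenant M takes 30 to reach its cap of 30 → 20 left.
Tenant P: +20 (room for 90) → 20. Pool exhausted.
Total = 15×20 + 18×30 = 840.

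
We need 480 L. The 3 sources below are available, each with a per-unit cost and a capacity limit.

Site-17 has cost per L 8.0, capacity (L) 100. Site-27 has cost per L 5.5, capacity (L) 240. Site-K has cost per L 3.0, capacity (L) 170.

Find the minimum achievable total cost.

Use sources in increasing cost order.
Site-K (3.0): use full 170 → 310 L to go.
Site-27 at 5.5: take all 240 L → 70 still needed.
Take 70 from Site-17 at 8.0 to finish.
Cost = 170×3.0 + 240×5.5 + 70×8.0 = 2390.

2390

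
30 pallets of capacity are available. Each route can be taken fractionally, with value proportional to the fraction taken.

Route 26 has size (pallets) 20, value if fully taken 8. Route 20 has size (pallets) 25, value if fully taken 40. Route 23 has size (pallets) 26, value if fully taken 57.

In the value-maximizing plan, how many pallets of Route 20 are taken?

Sort by value density: Route 23 57/26≈2.19, Route 20 40/25≈1.6, Route 26 8/20≈0.4.
Take all of Route 23 (26 pallets, value 57) → 4 pallets left.
Fill the last 4 pallets with part of Route 20: 4/25 of it earns 6.4.

4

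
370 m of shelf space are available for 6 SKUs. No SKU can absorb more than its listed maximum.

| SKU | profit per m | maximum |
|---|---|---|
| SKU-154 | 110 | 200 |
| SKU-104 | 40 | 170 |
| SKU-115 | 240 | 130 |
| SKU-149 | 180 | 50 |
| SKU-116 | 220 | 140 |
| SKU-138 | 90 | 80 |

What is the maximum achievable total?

76500

Order the SKUs by profit per m: SKU-115 240 > SKU-116 220 > SKU-149 180 > SKU-154 110 > SKU-138 90 > SKU-104 40.
Give SKU-115 130 to hit its cap of 130 — 240 left.
Give SKU-116 140 to hit its cap of 140 — 100 left.
SKU-149 takes 50 to reach its cap of 50 — 50 left.
SKU-154 has room for 200 but only 50 remain, so it gets 50.
Total = 110×50 + 240×130 + 180×50 + 220×140 = 76500.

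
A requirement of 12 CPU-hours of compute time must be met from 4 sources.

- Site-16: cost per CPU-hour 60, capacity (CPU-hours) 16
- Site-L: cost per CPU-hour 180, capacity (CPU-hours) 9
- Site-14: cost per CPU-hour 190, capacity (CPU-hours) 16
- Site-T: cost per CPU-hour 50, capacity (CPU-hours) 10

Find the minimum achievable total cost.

Fill from the cheapest source first.
Take 10 from Site-T at 50 — need 2 more.
Take 2 from Site-16 at 60 to finish.
Site-L, Site-14: unused.
Cost = 10×50 + 2×60 = 620.

620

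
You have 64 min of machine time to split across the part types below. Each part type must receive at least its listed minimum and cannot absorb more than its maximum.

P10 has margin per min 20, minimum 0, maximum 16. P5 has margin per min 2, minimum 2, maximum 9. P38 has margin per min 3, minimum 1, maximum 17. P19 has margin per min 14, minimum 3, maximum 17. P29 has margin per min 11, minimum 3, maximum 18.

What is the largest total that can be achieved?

793

Meeting every minimum uses 0+2+1+3+3 = 9 min, leaving 55.
Order the part types by margin per min: P10 20 > P19 14 > P29 11 > P38 3 > P5 2.
P10: +16 to 16 (cap) → 39 left.
P19: +14 to 17 (cap) → 25 left.
P29: +15 to 18 (cap) → 10 left.
P38: +10 (room for 16) → 11. Pool exhausted.
Total = 20×16 + 2×2 + 3×11 + 14×17 + 11×18 = 793.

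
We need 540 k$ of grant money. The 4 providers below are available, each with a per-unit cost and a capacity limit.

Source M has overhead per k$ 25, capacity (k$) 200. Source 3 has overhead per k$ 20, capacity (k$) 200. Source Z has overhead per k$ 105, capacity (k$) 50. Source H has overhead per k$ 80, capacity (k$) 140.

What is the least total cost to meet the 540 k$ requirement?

20200

Use providers in increasing cost order.
Source 3 (20): use full 200 → 340 k$ to go.
Take 200 from Source M at 25 → need 140 more.
Source H (80): use full 140 → 0 k$ to go.
Source Z: unused.
Cost = 200×20 + 200×25 + 140×80 = 20200.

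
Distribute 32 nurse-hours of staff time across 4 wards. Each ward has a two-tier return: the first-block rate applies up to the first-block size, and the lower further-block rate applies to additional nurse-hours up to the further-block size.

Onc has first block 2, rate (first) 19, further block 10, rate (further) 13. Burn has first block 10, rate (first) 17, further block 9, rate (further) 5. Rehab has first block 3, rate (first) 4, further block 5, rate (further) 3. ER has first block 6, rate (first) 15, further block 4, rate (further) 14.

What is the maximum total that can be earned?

Order all 8 blocks by rate: Onc/tier1 19 > Burn/tier1 17 > ER/tier1 15 > ER/tier2 14 > Onc/tier2 13 > Burn/tier2 5 > Rehab/tier1 4 > Rehab/tier2 3.
Fill Onc tier1 block (2 at 19) — 30 left.
Fill Burn tier1 block (10 at 17) — 20 left.
Fill ER tier1 block (6 at 15) — 14 left.
ER/tier2 (14): +4 — 10 left.
Fill Onc tier2 block (10 at 13) — 0 left.
Total = 19×2 + 17×10 + 15×6 + 14×4 + 13×10 = 484.

484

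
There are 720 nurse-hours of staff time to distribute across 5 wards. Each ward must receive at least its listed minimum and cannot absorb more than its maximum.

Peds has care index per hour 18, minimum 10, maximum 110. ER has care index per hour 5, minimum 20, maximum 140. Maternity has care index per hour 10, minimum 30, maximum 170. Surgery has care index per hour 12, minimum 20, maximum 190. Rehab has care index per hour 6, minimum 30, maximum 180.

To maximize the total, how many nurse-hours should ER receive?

Meeting every minimum uses 10+20+30+20+30 = 110 nurse-hours, leaving 610.
Highest care index per hour first: Peds 18 > Surgery 12 > Maternity 10 > Rehab 6 > ER 5.
Give Peds 100 more to hit its cap of 110 — 510 left.
Give Surgery 170 more to hit its cap of 190 — 340 left.
Maternity takes 140 more to reach its cap of 170 — 200 left.
Rehab takes 150 more to reach its cap of 180 — 50 left.
Only 50 left; ER takes them to reach 70.

70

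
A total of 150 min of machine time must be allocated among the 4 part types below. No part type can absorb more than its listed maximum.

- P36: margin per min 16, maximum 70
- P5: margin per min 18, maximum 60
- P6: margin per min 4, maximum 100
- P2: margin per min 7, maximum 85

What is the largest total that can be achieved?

2340

Order the part types by margin per min: P5 18 > P36 16 > P2 7 > P6 4.
Give P5 60 to hit its cap of 60 — 90 left.
P36: +70 to 70 (cap) — 20 left.
P2: +20 (room for 85) → 20. Pool exhausted.
Total = 16×70 + 18×60 + 7×20 = 2340.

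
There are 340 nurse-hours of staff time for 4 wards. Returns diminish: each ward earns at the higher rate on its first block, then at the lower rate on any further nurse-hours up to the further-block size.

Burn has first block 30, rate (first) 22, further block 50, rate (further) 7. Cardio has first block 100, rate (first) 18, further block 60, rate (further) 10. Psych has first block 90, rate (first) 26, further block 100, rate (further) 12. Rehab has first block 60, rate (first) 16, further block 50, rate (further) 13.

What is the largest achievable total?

Order all 8 blocks by rate: Psych/T1 26 > Burn/T1 22 > Cardio/T1 18 > Rehab/T1 16 > Rehab/T2 13 > Psych/T2 12 > Cardio/T2 10 > Burn/T2 7.
Fill Psych T1 block (90 at 26) ; 250 left.
Fill Burn T1 block (30 at 22) ; 220 left.
Fill Cardio T1 block (100 at 18) ; 120 left.
Fill Rehab T1 block (60 at 16) ; 60 left.
Rehab/T2 (13): +50 ; 10 left.
10 remain; put them into Psych T2 at 12.
Total = 26×90 + 22×30 + 18×100 + 16×60 + 13×50 + 12×10 = 6530.

6530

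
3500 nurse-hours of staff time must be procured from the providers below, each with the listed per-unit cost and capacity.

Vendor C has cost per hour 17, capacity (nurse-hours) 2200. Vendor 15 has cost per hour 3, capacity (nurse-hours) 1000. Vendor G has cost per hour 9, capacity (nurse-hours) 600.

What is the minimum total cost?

Cheapest first:
Vendor 15 at 3: take all 1000 nurse-hours ; 2500 still needed.
Take 600 from Vendor G at 9 ; need 1900 more.
Take 1900 from Vendor C at 17 to finish.
Cost = 1000×3 + 600×9 + 1900×17 = 40700.

40700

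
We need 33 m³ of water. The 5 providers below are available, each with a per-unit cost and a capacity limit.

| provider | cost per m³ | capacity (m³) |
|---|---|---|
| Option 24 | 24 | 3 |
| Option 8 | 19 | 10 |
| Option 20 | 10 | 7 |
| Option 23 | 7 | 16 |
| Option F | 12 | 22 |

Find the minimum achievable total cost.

Use providers in increasing cost order.
Option 23 (7): use full 16 → 17 m³ to go.
Take 7 from Option 20 at 10 → need 10 more.
Take 10 from Option F at 12 to finish.
Option 8, Option 24: unused.
Cost = 16×7 + 7×10 + 10×12 = 302.

302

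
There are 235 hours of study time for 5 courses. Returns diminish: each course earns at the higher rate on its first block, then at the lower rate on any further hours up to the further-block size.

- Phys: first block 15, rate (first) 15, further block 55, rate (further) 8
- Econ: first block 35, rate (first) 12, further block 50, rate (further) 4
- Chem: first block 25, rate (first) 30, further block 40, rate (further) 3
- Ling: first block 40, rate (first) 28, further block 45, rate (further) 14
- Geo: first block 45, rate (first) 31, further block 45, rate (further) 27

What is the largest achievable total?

5575

Treat each block as its own option and order by rate: Geo/tier1 31 > Chem/tier1 30 > Ling/tier1 28 > Geo/tier2 27 > Phys/tier1 15 > Ling/tier2 14 > Econ/tier1 12 > Phys/tier2 8 > Econ/tier2 4 > Chem/tier2 3.
Geo/tier1 (31): +45 ; 190 left.
Chem/tier1 (30): +25 ; 165 left.
Ling/tier1 (28): +40 ; 125 left.
Geo/tier2 (27): +45 ; 80 left.
Phys/tier1 (15): +15 ; 65 left.
Ling tier2 at 14: fill all 45 ; 20 left.
Econ tier1 at 12: only 20 left, fill 20.
Total = 31×45 + 30×25 + 28×40 + 27×45 + 15×15 + 14×45 + 12×20 = 5575.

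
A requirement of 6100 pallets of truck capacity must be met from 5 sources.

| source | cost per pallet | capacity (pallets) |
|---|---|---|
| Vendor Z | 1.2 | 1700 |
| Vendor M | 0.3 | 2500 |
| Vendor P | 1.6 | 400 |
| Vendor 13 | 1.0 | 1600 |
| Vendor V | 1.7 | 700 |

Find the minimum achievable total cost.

Fill from the cheapest source first.
Take 2500 from Vendor M at 0.3 ; need 3600 more.
Vendor 13 at 1.0: take all 1600 pallets ; 2000 still needed.
Vendor Z at 1.2: take all 1700 pallets ; 300 still needed.
Take 300 from Vendor P at 1.6 to finish.
Vendor V: unused.
Cost = 2500×0.3 + 1600×1.0 + 1700×1.2 + 300×1.6 = 4870.

4870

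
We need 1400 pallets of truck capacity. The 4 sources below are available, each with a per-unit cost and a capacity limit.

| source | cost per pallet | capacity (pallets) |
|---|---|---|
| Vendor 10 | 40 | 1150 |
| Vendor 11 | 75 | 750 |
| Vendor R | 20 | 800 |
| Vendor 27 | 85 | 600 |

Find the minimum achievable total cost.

Fill from the cheapest source first.
Take 800 from Vendor R at 20 → need 600 more.
Vendor 10 at 40: take 600 of its 1150 → requirement met.
Vendor 11, Vendor 27: unused.
Cost = 800×20 + 600×40 = 40000.

40000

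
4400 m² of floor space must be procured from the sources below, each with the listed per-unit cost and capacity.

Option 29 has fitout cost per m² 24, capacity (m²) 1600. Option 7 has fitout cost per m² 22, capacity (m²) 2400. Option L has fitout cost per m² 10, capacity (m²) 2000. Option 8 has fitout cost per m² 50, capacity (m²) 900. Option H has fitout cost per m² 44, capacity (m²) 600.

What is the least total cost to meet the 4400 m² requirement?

72800

Cheapest first:
Take 2000 from Option L at 10 → need 2400 more.
Option 7 (22): use full 2400 → 0 m² to go.
Option 29, Option H, Option 8: unused.
Cost = 2000×10 + 2400×22 = 72800.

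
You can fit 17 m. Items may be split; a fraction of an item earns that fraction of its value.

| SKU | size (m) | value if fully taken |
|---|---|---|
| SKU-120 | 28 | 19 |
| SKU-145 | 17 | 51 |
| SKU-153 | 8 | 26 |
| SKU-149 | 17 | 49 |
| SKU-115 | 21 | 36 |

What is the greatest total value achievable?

Sort by value density: SKU-153 26/8≈3.25, SKU-145 51/17≈3, SKU-149 49/17≈2.88, SKU-115 36/21≈1.71, SKU-120 19/28≈0.679.
All 8 m of SKU-153 fit (value 26) — 9 remain.
Only 9 m remain; take 9/17 of SKU-145 for value 51×9/17 = 27.
Total value = 53.

53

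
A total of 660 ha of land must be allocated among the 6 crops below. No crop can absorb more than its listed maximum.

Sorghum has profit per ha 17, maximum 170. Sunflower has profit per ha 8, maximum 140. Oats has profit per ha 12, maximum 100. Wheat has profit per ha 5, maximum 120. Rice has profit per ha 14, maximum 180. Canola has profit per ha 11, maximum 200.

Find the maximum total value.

Order the crops by profit per ha: Sorghum 17 > Rice 14 > Oats 12 > Canola 11 > Sunflower 8 > Wheat 5.
Sorghum takes 170 to reach its cap of 170 → 490 left.
Rice takes 180 to reach its cap of 180 → 310 left.
Oats takes 100 to reach its cap of 100 → 210 left.
Give Canola 200 to hit its cap of 200 → 10 left.
Only 10 left; Sunflower takes them to reach 10.
Total = 17×170 + 8×10 + 12×100 + 14×180 + 11×200 = 8890.

8890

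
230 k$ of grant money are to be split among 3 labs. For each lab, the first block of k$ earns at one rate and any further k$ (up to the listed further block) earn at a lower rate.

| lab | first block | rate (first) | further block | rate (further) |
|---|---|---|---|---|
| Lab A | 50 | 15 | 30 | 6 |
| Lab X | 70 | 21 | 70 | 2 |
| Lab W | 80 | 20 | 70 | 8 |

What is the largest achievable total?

4060

Order all 6 blocks by rate: Lab X/first 21 > Lab W/first 20 > Lab A/first 15 > Lab W/second 8 > Lab A/second 6 > Lab X/second 2.
Lab X first at 21: fill all 70 ; 160 left.
Lab W/first (20): +80 ; 80 left.
Fill Lab A first block (50 at 15) ; 30 left.
Lab W second at 8: only 30 left, fill 30.
Total = 21×70 + 20×80 + 15×50 + 8×30 = 4060.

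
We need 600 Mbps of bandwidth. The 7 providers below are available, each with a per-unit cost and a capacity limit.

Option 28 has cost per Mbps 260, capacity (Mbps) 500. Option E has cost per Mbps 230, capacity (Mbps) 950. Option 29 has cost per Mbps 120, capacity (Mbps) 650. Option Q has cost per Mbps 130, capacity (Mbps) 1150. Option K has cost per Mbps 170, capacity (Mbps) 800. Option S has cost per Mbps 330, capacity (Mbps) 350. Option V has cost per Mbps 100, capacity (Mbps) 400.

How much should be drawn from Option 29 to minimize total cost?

Fill from the cheapest provider first.
Option V (100): use full 400 → 200 Mbps to go.
Take 200 from Option 29 at 120 to finish.
Option Q, Option K, Option E, Option 28, Option S: unused.

200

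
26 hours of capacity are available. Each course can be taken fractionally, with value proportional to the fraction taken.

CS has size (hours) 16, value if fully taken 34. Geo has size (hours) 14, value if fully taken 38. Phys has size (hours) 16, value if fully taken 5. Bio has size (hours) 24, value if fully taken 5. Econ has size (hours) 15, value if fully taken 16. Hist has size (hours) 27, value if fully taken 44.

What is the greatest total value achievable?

63.5

Best value per unit of size first: Geo 38/14≈2.71, CS 34/16≈2.12, Hist 44/27≈1.63, Econ 16/15≈1.07, Phys 5/16≈0.312, Bio 5/24≈0.208.
Geo: take in full, 14 hours for value 38 ; 12 left.
Fill the last 12 hours with part of CS: 12/16 of it earns 25.5.
Total value = 63.5.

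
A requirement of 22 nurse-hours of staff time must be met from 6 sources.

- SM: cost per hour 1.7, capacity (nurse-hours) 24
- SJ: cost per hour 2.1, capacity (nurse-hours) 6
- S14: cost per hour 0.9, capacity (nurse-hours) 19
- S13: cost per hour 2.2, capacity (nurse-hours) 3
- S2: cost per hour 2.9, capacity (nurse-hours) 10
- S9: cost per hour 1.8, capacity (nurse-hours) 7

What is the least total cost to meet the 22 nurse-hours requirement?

22.2

Use sources in increasing cost order.
Take 19 from S14 at 0.9 — need 3 more.
SM (1.7): take the remaining 3 — done.
S9, SJ, S13, S2: unused.
Cost = 19×0.9 + 3×1.7 = 22.2.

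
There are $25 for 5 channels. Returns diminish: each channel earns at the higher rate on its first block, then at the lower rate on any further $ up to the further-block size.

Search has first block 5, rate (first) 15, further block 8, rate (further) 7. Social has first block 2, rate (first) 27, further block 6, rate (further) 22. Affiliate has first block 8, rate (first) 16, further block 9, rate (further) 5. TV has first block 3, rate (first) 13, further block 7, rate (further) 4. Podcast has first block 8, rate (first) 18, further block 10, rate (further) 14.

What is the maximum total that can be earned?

Rank every tier by rate: Social/T1 27 > Social/T2 22 > Podcast/T1 18 > Affiliate/T1 16 > Search/T1 15 > Podcast/T2 14 > TV/T1 13 > Search/T2 7 > Affiliate/T2 5 > TV/T2 4.
Social/T1 (27): +2 → 23 left.
Fill Social T2 block (6 at 22) → 17 left.
Podcast T1 at 18: fill all 8 → 9 left.
Affiliate T1 at 16: fill all 8 → 1 left.
Search/T1: +1 of 5 at 15; pool empty.
Total = 27×2 + 22×6 + 18×8 + 16×8 + 15×1 = 473.

473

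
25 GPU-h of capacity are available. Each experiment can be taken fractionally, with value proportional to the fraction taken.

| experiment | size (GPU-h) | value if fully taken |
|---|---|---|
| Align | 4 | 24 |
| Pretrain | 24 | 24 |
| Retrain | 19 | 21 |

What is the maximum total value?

47

Best value per unit of size first: Align 24/4≈6, Retrain 21/19≈1.11, Pretrain 24/24≈1.
Align: take in full, 4 GPU-h for value 24 → 21 left.
All 19 GPU-h of Retrain fit (value 21) → 2 remain.
2 GPU-h left: a 2/24 share of Pretrain gives 24×2/24 = 2.
Total value = 47.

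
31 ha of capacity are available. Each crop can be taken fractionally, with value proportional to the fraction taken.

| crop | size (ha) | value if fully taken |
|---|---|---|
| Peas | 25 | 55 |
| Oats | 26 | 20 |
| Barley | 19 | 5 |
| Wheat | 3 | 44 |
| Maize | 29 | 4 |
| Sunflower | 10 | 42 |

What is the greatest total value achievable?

Rank by value-to-size ratio: Wheat 44/3≈14.7, Sunflower 42/10≈4.2, Peas 55/25≈2.2, Oats 20/26≈0.769, Barley 5/19≈0.263, Maize 4/29≈0.138.
Wheat: take in full, 3 ha for value 44 → 28 left.
All 10 ha of Sunflower fit (value 42) → 18 remain.
18 ha left: a 18/25 share of Peas gives 55×18/25 = 39.6.
Total value = 125.6.

125.6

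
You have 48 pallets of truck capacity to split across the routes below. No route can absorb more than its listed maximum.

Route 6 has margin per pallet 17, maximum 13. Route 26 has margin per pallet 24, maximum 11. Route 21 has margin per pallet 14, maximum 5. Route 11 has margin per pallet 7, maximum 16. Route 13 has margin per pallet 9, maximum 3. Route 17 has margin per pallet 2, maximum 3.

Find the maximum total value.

694

Order the routes by margin per pallet: Route 26 24 > Route 6 17 > Route 21 14 > Route 13 9 > Route 11 7 > Route 17 2.
Route 26: +11 to 11 (cap) — 37 left.
Give Route 6 13 to hit its cap of 13 — 24 left.
Route 21 takes 5 to reach its cap of 5 — 19 left.
Route 13 takes 3 to reach its cap of 3 — 16 left.
Route 11 takes 16 to reach its cap of 16 — 0 left.
Total = 17×13 + 24×11 + 14×5 + 7×16 + 9×3 = 694.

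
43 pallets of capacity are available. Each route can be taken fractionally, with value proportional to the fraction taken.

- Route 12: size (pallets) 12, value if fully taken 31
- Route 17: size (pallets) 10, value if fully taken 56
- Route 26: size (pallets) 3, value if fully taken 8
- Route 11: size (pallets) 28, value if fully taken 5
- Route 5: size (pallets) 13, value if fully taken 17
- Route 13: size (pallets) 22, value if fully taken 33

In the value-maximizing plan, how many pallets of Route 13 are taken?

Best value per unit of size first: Route 17 56/10≈5.6, Route 26 8/3≈2.67, Route 12 31/12≈2.58, Route 13 33/22≈1.5, Route 5 17/13≈1.31, Route 11 5/28≈0.179.
Take all of Route 17 (10 pallets, value 56) — 33 pallets left.
Route 26: take in full, 3 pallets for value 8 — 30 left.
All 12 pallets of Route 12 fit (value 31) — 18 remain.
Only 18 pallets remain; take 18/22 of Route 13 for value 33×18/22 = 27.

18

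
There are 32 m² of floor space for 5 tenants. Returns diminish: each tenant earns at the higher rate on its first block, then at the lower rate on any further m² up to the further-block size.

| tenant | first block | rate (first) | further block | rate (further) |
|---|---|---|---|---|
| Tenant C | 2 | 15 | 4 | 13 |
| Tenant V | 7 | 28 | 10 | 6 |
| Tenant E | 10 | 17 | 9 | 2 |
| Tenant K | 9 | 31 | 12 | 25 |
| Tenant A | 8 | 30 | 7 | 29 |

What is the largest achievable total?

943

Order all 10 blocks by rate: Tenant K/T1 31 > Tenant A/T1 30 > Tenant A/T2 29 > Tenant V/T1 28 > Tenant K/T2 25 > Tenant E/T1 17 > Tenant C/T1 15 > Tenant C/T2 13 > Tenant V/T2 6 > Tenant E/T2 2.
Tenant K/T1 (31): +9 → 23 left.
Fill Tenant A T1 block (8 at 30) → 15 left.
Tenant A/T2 (29): +7 → 8 left.
Tenant V/T1 (28): +7 → 1 left.
1 remain; put them into Tenant K T2 at 25.
Total = 31×9 + 30×8 + 29×7 + 28×7 + 25×1 = 943.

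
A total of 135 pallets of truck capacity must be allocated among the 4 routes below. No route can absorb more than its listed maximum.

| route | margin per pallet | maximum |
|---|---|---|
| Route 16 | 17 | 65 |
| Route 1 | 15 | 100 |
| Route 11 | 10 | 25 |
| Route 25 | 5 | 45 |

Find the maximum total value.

2155

Highest margin per pallet first: Route 16 17 > Route 1 15 > Route 11 10 > Route 25 5.
Give Route 16 65 to hit its cap of 65 → 70 left.
Only 70 left; Route 1 takes them to reach 70.
Total = 17×65 + 15×70 = 2155.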